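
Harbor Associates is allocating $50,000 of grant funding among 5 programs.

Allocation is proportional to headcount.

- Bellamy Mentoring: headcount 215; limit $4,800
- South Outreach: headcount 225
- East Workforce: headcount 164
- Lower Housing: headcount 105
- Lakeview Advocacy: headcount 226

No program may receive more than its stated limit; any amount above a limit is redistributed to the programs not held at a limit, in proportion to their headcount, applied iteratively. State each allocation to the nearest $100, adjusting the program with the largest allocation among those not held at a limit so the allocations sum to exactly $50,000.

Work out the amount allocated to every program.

Bellamy Mentoring: $4,800 | South Outreach: $14,100 | East Workforce: $10,300 | Lower Housing: $6,600 | Lakeview Advocacy: $14,200

Sum of headcount: 935.
Unconstrained shares: Bellamy Mentoring 11,497.33; South Outreach 12,032.09; East Workforce 8,770.05; Lower Housing 5,614.97; Lakeview Advocacy 12,085.56.
Capped: Bellamy Mentoring ($4,800); remaining pool $45,200 reallocated over remaining headcount 720.
Shares after redistribution: South Outreach 14,125.00 → $14,100; East Workforce 10,295.56 → $10,300; Lower Housing 6,591.67 → $6,600; Lakeview Advocacy 14,187.78 → $14,200.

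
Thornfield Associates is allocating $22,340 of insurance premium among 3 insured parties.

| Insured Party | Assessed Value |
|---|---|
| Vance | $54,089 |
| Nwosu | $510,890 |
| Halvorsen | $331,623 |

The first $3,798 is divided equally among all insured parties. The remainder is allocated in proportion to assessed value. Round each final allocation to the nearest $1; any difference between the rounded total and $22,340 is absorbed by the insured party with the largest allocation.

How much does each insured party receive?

First tranche $3,798 split equally: $1,266 each.
Remainder $18,542 by assessed value (total 896,602): Vance 1,118.58 → $1,119; Nwosu 10,565.36 → $10,565; Halvorsen 6,858.06 → $6,858.
Totals: Vance $1,266 + $1,119 = $2,385; Nwosu $1,266 + $10,565 = $11,831; Halvorsen $1,266 + $6,858 = $8,124.

Vance: $2,385 · Nwosu: $11,831 · Halvorsen: $8,124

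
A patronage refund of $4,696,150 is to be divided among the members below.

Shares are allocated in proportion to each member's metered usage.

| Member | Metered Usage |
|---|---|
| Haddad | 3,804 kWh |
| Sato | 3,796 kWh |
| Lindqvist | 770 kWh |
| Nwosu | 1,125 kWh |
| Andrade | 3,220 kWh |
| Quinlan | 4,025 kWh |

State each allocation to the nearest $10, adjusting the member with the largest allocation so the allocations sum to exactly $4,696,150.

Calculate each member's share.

Haddad: $1,067,150 · Sato: $1,064,910 · Lindqvist: $216,010 · Nwosu: $315,600 · Andrade: $903,320 · Quinlan: $1,129,160

Combined metered usage = 16,740.
Pro-rata amounts: Haddad 3,804/16,740 × $4,696,150 = 1,067,153.80; Sato 3,796/16,740 × $4,696,150 = 1,064,909.52; Lindqvist 770/16,740 × $4,696,150 = 216,011.68; Nwosu 1,125/16,740 × $4,696,150 = 315,601.48; Andrade 3,220/16,740 × $4,696,150 = 903,321.57; Quinlan 4,025/16,740 × $4,696,150 = 1,129,151.96.
Rounded to nearest $10: Haddad $1,067,150; Sato $1,064,910; Lindqvist $216,010; Nwosu $315,600; Andrade $903,320; Quinlan $1,129,150. Sum = $4,696,140.
Difference $4,696,150 − $4,696,140 = +$10 applied to largest allocation (Quinlan): Quinlan becomes $1,129,160.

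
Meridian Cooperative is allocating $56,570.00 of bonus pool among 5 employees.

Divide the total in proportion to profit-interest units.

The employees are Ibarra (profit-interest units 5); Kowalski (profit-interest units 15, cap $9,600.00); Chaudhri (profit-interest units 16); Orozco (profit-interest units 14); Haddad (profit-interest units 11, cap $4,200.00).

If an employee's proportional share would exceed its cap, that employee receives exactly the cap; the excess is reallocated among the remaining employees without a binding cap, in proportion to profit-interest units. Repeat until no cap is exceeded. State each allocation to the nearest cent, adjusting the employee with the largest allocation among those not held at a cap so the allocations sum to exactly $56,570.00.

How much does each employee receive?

Sum of profit-interest units: 61.
Proportional shares (ignoring caps): Ibarra 4,636.8852; Kowalski 13,910.6557; Chaudhri 14,838.0328; Orozco 12,983.2787; Haddad 10,201.1475.
Cap binds for Kowalski ($9,600.00), Haddad ($4,200.00); residual $42,770.00 reallocated over remaining profit-interest units 35.
Remaining shares: Ibarra 6,110.0000 → $6,110.00; Chaudhri 19,552.0000 → $19,552.00; Orozco 17,108.0000 → $17,108.00.

Ibarra: $6,110.00 · Kowalski: $9,600.00 · Chaudhri: $19,552.00 · Orozco: $17,108.00 · Haddad: $4,200.00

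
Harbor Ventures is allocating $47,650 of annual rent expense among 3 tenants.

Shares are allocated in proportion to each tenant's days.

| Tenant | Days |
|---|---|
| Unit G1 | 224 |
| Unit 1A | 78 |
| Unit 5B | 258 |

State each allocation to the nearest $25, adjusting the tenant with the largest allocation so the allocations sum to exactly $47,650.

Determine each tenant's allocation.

Combined days = 560.
Pro-rata amounts: Unit G1 224/560 × $47,650 = 19,060.00; Unit 1A 78/560 × $47,650 = 6,636.96; Unit 5B 258/560 × $47,650 = 21,953.04.
Rounded to nearest $25: Unit G1 $19,050; Unit 1A $6,625; Unit 5B $21,950. Sum = $47,625.
Difference $47,650 − $47,625 = +$25 applied to largest allocation (Unit 5B): Unit 5B becomes $21,975.

Unit G1: $19,050; Unit 1A: $6,625; Unit 5B: $21,975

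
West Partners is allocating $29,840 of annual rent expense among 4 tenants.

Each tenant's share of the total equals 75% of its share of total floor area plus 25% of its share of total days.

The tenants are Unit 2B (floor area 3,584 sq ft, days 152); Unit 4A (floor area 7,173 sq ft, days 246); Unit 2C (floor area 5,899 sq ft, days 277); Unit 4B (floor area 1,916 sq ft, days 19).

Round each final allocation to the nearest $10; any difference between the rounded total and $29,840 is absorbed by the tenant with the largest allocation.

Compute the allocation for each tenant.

Unit 2B: $5,950; Unit 4A: $11,290; Unit 2C: $10,090; Unit 4B: $2,510

Floor area total 18,572; days total 694.
Composite weights (75% floor area + 25% days): Unit 2B 0.1995; Unit 4A 0.3783; Unit 2C 0.3380; Unit 4B 0.0842.
Unrounded shares: Unit 2B 5,952.75; Unit 4A 11,288.07; Unit 2C 10,086.08; Unit 4B 2,513.09.
After rounding ($10): Unit 2B $5,950; Unit 4A $11,290; Unit 2C $10,090; Unit 4B $2,510. Sum = $29,840.
Sum already equals the total — no adjustment.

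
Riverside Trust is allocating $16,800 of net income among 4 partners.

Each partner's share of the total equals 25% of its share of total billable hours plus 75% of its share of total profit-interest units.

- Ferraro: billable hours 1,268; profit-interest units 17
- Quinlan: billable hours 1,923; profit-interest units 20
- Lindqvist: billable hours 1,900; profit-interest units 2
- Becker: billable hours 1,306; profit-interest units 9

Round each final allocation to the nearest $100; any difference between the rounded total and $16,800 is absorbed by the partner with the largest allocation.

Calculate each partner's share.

Billable hours total 6,397; profit-interest units total 48.
Composite weights (25% billable hours + 75% profit-interest units): Ferraro 0.3152; Quinlan 0.3877; Lindqvist 0.1055; Becker 0.1917.
Pro-rata amounts: Ferraro 5,295.02; Quinlan 6,512.56; Lindqvist 1,772.46; Becker 3,219.96.
Rounded to nearest $100: Ferraro $5,300; Quinlan $6,500; Lindqvist $1,800; Becker $3,200. Sum = $16,800.
Sum already equals the total — no adjustment.

Ferraro: $5,300 | Quinlan: $6,500 | Lindqvist: $1,800 | Becker: $3,200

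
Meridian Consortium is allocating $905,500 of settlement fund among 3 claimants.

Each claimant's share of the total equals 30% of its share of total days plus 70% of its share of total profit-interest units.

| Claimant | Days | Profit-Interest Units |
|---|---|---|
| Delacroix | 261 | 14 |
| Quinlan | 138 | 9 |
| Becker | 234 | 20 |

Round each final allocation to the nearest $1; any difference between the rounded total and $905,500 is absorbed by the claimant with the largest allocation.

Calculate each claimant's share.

Totals — days 633, profit-interest units 43.
Combined weights (30% days + 70% profit-interest units): Delacroix 0.3516; Quinlan 0.2119; Becker 0.4365.
Proportional shares: Delacroix 318,377.11; Quinlan 191,888.55; Becker 395,234.33.
Rounded to nearest $1: Delacroix $318,377; Quinlan $191,889; Becker $395,234. Sum = $905,500.
No rounding difference to absorb.

Delacroix: $318,377 | Quinlan: $191,889 | Becker: $395,234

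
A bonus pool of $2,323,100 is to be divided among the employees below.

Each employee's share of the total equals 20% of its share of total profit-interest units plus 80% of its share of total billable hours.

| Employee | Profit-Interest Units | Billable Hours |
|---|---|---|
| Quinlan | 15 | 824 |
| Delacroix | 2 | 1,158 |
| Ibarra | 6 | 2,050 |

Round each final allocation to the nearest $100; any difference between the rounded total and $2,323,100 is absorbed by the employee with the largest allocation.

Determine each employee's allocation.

Quinlan: $682,800 | Delacroix: $574,200 | Ibarra: $1,066,100

Profit-interest units total 23; billable hours total 4,032.
Blended shares (20% profit-interest units + 80% billable hours): Quinlan 0.2939; Delacroix 0.2472; Ibarra 0.4589.
Unrounded shares: Quinlan 682,821.46; Delacroix 574,161.62; Ibarra 1,066,116.92.
Rounded to nearest $100: Quinlan $682,800; Delacroix $574,200; Ibarra $1,066,100. Sum = $2,323,100.
No rounding difference to absorb.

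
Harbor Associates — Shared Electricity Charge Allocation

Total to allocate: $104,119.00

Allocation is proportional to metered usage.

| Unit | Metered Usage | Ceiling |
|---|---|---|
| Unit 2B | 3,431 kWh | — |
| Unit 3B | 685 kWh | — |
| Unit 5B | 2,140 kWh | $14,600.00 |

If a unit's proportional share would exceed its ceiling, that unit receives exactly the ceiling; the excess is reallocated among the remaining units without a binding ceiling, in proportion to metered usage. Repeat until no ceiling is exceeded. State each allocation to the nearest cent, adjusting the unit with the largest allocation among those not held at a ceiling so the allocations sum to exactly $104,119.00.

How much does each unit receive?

Unit 2B: $74,620.92 | Unit 3B: $14,898.08 | Unit 5B: $14,600.00

Metered usage total: 6,256.
Unconstrained shares: Unit 2B 57,102.3480; Unit 3B 11,400.4979; Unit 5B 35,616.1541.
Held at cap: Unit 5B ($14,600.00); remaining pool $89,519.00 reallocated over remaining metered usage 4,116.
Redistributed shares: Unit 2B 74,620.9157 → $74,620.92; Unit 3B 14,898.0843 → $14,898.08.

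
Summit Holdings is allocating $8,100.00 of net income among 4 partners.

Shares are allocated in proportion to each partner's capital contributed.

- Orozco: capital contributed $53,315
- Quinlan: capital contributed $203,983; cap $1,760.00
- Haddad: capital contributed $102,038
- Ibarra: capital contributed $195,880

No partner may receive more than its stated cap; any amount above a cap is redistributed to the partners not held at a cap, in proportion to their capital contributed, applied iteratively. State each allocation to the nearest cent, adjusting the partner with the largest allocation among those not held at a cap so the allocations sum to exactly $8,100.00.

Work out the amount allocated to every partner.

Orozco: $962.37 | Quinlan: $1,760.00 | Haddad: $1,841.86 | Ibarra: $3,535.77

Total capital contributed = 555,216.
Pro-rata shares before constraints: Orozco 777.8081; Quinlan 2,975.8910; Haddad 1,488.6239; Ibarra 2,857.6770.
Held at cap: Quinlan ($1,760.00); remaining pool $6,340.00 reallocated over remaining capital contributed 351,233.
Remaining shares: Orozco 962.3728 → $962.37; Haddad 1,841.8569 → $1,841.86; Ibarra 3,535.7703 → $3,535.77.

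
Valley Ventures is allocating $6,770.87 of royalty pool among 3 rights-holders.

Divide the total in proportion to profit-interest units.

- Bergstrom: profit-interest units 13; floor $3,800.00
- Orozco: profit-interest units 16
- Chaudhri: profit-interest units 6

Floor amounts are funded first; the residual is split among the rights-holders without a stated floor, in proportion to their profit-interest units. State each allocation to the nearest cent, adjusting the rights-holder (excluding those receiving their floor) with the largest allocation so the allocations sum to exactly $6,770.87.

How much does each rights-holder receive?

Bergstrom: $3,800.00 · Orozco: $2,160.63 · Chaudhri: $810.24

Guaranteed amounts: Bergstrom $3,800.00. Residual $2,970.87.
Residual split over remaining profit-interest units 22: Orozco 2,160.6327 → $2,160.63; Chaudhri 810.2373 → $810.24.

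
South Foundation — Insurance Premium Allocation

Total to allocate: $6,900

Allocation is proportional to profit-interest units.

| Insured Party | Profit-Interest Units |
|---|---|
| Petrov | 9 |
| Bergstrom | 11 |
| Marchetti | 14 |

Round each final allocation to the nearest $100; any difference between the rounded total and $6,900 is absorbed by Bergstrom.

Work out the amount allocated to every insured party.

Petrov: $1,800; Bergstrom: $2,300; Marchetti: $2,800

Combined profit-interest units = 34.
Pro-rata amounts: Petrov 9/34 × $6,900 = 1,826.47; Bergstrom 11/34 × $6,900 = 2,232.35; Marchetti 14/34 × $6,900 = 2,841.18.
At nearest $100: Petrov $1,800; Bergstrom $2,200; Marchetti $2,800. Sum = $6,800.
Difference $6,900 − $6,800 = +$100 applied to Bergstrom: Bergstrom becomes $2,300.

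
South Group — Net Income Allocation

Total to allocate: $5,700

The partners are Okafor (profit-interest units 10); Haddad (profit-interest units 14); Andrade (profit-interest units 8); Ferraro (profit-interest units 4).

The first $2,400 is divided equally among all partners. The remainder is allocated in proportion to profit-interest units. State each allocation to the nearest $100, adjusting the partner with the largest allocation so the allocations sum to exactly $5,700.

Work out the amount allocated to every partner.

Okafor: $1,500 · Haddad: $1,900 · Andrade: $1,300 · Ferraro: $1,000

Equal tier: $2,400 ÷ 4 = $600 apiece.
Remainder $3,300 by profit-interest units (total 36): Okafor 916.67 → $900; Haddad 1,283.33 → $1,300; Andrade 733.33 → $700; Ferraro 366.67 → $400.
Totals: Okafor $600 + $900 = $1,500; Haddad $600 + $1,300 = $1,900; Andrade $600 + $700 = $1,300; Ferraro $600 + $400 = $1,000.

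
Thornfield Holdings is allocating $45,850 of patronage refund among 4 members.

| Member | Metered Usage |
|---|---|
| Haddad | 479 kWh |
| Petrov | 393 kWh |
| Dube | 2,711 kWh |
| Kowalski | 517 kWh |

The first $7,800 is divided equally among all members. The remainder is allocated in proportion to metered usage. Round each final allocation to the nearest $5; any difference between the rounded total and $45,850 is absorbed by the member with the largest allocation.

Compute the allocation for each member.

First tranche $7,800 split equally: $1,950 each.
Remainder $38,050 by metered usage (total 4,100): Haddad 4,445.35 → $4,445; Petrov 3,647.23 → $3,645; Dube 25,159.40 → $25,160; Kowalski 4,798.01 → $4,800.
Totals: Haddad $1,950 + $4,445 = $6,395; Petrov $1,950 + $3,645 = $5,595; Dube $1,950 + $25,160 = $27,110; Kowalski $1,950 + $4,800 = $6,750.

Haddad: $6,395 · Petrov: $5,595 · Dube: $27,110 · Kowalski: $6,750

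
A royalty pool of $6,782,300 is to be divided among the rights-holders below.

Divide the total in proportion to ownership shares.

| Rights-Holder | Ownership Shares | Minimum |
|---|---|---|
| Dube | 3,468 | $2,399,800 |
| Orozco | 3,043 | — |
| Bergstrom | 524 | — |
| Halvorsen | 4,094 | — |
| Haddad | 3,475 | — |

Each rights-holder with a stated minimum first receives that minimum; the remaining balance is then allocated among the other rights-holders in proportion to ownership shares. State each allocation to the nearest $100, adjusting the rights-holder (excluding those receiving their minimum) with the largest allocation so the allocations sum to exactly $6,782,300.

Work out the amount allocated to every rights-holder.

Dube: $2,399,800 | Orozco: $1,197,600 | Bergstrom: $206,200 | Halvorsen: $1,611,100 | Haddad: $1,367,600

Guaranteed amounts: Dube $2,399,800. Remaining pool $4,382,500.
Remaining pool split over remaining ownership shares 11,136: Orozco 1,197,552.76 → $1,197,600; Bergstrom 206,216.77 → $206,200; Halvorsen 1,611,166.94 → $1,611,200; Haddad 1,367,563.53 → $1,367,600.
Rounding difference −$100 applied to Halvorsen → $1,611,100.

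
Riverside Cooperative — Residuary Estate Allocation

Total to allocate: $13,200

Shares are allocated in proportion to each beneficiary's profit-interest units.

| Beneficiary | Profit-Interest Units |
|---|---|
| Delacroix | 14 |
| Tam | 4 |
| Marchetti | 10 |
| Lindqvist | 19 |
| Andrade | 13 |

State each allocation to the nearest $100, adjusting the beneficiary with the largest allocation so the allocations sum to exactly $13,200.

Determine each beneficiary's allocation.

Delacroix: $3,100 · Tam: $900 · Marchetti: $2,200 · Lindqvist: $4,100 · Andrade: $2,900

Total profit-interest units = 60.
Proportional shares: Delacroix 14/60 × $13,200 = 3,080.00; Tam 4/60 × $13,200 = 880.00; Marchetti 10/60 × $13,200 = 2,200.00; Lindqvist 19/60 × $13,200 = 4,180.00; Andrade 13/60 × $13,200 = 2,860.00.
At nearest $100: Delacroix $3,100; Tam $900; Marchetti $2,200; Lindqvist $4,200; Andrade $2,900. Sum = $13,300.
Difference $13,200 − $13,300 = −$100 applied to largest allocation (Lindqvist): Lindqvist becomes $4,100.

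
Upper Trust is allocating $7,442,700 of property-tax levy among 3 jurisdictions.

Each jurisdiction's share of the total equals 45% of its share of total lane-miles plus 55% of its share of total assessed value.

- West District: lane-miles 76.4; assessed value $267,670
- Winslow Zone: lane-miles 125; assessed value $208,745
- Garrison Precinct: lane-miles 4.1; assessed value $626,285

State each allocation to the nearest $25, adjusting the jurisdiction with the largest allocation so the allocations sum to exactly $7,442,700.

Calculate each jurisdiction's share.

West District: $2,238,825; Winslow Zone: $2,812,125; Garrison Precinct: $2,391,750

Lane-miles total 205.5; assessed value total 1,102,700.
Combined weights (45% lane-miles + 55% assessed value): West District 0.3008; Winslow Zone 0.3778; Garrison Precinct 0.3214.
Pro-rata amounts: West District 2,238,813.06; Winslow Zone 2,812,146.55; Garrison Precinct 2,391,740.39.
After rounding ($25): West District $2,238,825; Winslow Zone $2,812,150; Garrison Precinct $2,391,750. Sum = $7,442,725.
Difference $7,442,700 − $7,442,725 = −$25 applied to largest allocation (Winslow Zone): Winslow Zone becomes $2,812,125.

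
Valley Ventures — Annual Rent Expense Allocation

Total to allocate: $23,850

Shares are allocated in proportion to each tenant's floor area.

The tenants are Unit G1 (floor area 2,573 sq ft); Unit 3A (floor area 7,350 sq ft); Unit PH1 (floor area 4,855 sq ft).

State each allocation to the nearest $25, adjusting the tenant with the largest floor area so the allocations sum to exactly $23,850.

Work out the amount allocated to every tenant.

Unit G1: $4,150; Unit 3A: $11,875; Unit PH1: $7,825

Total floor area = 2,573 + 7,350 + 4,855 = 14,778.
Raw shares: Unit G1 4,152.53; Unit 3A 11,862.06; Unit PH1 7,835.41.
At nearest $25: Unit G1 $4,150; Unit 3A $11,850; Unit PH1 $7,825. Sum = $23,825.
Difference $23,850 − $23,825 = +$25 applied to largest floor area (Unit 3A): Unit 3A becomes $11,875.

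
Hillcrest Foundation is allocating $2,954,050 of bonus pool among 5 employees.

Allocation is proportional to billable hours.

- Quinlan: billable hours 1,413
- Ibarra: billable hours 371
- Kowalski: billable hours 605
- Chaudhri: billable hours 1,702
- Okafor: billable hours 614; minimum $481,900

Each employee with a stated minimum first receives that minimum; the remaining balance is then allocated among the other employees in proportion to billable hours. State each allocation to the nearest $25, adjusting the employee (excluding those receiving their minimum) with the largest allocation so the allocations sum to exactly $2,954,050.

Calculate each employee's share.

Minimums first: Okafor $481,900. Residual $2,472,150.
Residual split over remaining billable hours 4,091: Quinlan 853,861.64 → $853,850; Ibarra 224,191.55 → $224,200; Kowalski 365,595.39 → $365,600; Chaudhri 1,028,501.42 → $1,028,500.

Quinlan: $853,850; Ibarra: $224,200; Kowalski: $365,600; Chaudhri: $1,028,500; Okafor: $481,900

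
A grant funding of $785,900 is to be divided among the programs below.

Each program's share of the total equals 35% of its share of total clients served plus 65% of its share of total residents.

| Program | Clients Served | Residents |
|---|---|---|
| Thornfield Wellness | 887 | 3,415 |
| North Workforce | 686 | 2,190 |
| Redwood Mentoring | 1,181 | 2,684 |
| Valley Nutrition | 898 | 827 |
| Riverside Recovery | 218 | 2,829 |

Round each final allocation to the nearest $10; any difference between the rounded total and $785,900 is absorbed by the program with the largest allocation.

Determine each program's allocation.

Thornfield Wellness: $209,100 | North Workforce: $142,410 | Redwood Mentoring: $198,720 | Valley Nutrition: $99,190 | Riverside Recovery: $136,480

Clients served total 3,870; residents total 11,945.
Blended shares (35% clients served + 65% residents): Thornfield Wellness 0.2661; North Workforce 0.1812; Redwood Mentoring 0.2529; Valley Nutrition 0.1262; Riverside Recovery 0.1737.
Proportional shares: Thornfield Wellness 209,089.11; North Workforce 142,414.94; Redwood Mentoring 198,723.87; Valley Nutrition 99,193.60; Riverside Recovery 136,478.48.
After rounding ($10): Thornfield Wellness $209,090; North Workforce $142,410; Redwood Mentoring $198,720; Valley Nutrition $99,190; Riverside Recovery $136,480. Sum = $785,890.
Difference $785,900 − $785,890 = +$10 applied to largest allocation (Thornfield Wellness): Thornfield Wellness becomes $209,100.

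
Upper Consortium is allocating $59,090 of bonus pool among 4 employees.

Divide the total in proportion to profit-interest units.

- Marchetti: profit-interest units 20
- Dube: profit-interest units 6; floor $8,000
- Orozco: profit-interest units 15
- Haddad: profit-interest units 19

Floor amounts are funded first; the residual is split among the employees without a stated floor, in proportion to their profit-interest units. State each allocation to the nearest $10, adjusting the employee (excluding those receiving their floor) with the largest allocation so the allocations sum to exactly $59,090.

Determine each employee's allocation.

Marchetti: $18,920; Dube: $8,000; Orozco: $14,190; Haddad: $17,980

Guaranteed amounts: Dube $8,000. Remaining pool $51,090.
Remaining pool split over remaining profit-interest units 54: Marchetti 18,922.22 → $18,920; Orozco 14,191.67 → $14,190; Haddad 17,976.11 → $17,980.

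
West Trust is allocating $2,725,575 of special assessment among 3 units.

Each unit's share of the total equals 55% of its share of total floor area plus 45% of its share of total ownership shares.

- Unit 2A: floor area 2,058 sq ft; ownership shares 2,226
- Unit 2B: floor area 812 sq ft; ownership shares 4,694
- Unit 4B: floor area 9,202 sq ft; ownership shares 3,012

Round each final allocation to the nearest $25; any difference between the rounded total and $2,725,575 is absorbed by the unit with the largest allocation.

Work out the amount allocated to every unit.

Unit 2A: $530,450; Unit 2B: $680,500; Unit 4B: $1,514,625

Floor area total 12,072; ownership shares total 9,932.
Combined weights (55% floor area + 45% ownership shares): Unit 2A 0.1946; Unit 2B 0.2497; Unit 4B 0.5557.
Unrounded shares: Unit 2A 530,446.62; Unit 2B 680,496.75; Unit 4B 1,514,631.62.
At nearest $25: Unit 2A $530,450; Unit 2B $680,500; Unit 4B $1,514,625. Sum = $2,725,575.
Sum already equals the total — no adjustment.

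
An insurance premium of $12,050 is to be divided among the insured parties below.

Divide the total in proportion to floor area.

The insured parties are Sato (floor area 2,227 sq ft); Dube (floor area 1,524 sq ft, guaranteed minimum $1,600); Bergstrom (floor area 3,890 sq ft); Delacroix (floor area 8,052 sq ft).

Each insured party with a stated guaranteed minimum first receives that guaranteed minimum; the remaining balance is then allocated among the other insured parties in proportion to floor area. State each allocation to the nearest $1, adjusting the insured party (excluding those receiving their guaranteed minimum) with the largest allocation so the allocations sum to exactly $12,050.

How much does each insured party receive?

Fund the minimums — Dube $1,600. Residual $10,450.
Residual split over remaining floor area 14,169: Sato 1,642.47 → $1,642; Bergstrom 2,868.97 → $2,869; Delacroix 5,938.56 → $5,939.

Sato: $1,642; Dube: $1,600; Bergstrom: $2,869; Delacroix: $5,939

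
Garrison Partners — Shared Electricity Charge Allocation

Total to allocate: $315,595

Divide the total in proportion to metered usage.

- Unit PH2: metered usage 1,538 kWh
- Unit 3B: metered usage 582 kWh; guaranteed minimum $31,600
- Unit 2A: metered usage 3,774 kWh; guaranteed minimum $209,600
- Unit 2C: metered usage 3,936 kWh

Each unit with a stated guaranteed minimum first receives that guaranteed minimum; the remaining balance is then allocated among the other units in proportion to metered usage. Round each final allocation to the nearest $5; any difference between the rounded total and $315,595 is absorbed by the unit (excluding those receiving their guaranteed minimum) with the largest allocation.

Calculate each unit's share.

Guaranteed amounts: Unit 3B $31,600; Unit 2A $209,600. Remaining pool $74,395.
Remaining pool split over remaining metered usage 5,474: Unit PH2 20,902.36 → $20,900; Unit 2C 53,492.64 → $53,495.

Unit PH2: $20,900; Unit 3B: $31,600; Unit 2A: $209,600; Unit 2C: $53,495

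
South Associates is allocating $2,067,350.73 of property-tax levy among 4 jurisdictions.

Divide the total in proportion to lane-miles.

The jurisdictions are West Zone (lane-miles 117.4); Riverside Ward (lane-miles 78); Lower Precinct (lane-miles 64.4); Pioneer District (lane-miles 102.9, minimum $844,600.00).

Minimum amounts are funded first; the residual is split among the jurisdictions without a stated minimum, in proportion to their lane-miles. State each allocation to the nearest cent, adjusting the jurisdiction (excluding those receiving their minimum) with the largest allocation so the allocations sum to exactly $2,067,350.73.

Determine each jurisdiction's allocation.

Minimums first: Pioneer District $844,600.00. Remaining pool $1,222,750.73.
Remaining pool split over remaining lane-miles 259.8: West Zone 552,544.0173 → $552,544.02; Riverside Ward 367,107.6095 → $367,107.61; Lower Precinct 303,099.1032 → $303,099.10.

West Zone: $552,544.02 · Riverside Ward: $367,107.61 · Lower Precinct: $303,099.10 · Pioneer District: $844,600.00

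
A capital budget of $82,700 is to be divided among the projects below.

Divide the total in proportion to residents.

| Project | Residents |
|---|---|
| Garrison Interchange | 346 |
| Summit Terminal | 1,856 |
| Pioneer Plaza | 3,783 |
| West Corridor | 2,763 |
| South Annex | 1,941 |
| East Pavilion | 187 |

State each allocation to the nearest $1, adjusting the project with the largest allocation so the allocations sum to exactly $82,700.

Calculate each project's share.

Garrison Interchange: $2,631 | Summit Terminal: $14,113 | Pioneer Plaza: $28,765 | West Corridor: $21,010 | South Annex: $14,759 | East Pavilion: $1,422

Sum of residents: 10,876.
Pro-rata amounts: Garrison Interchange 346/10,876 × $82,700 = 2,630.95; Summit Terminal 1,856/10,876 × $82,700 = 14,112.84; Pioneer Plaza 3,783/10,876 × $82,700 = 28,765.55; West Corridor 2,763/10,876 × $82,700 = 21,009.57; South Annex 1,941/10,876 × $82,700 = 14,759.17; East Pavilion 187/10,876 × $82,700 = 1,421.93.
Rounded to nearest $1: Garrison Interchange $2,631; Summit Terminal $14,113; Pioneer Plaza $28,766; West Corridor $21,010; South Annex $14,759; East Pavilion $1,422. Sum = $82,701.
Difference $82,700 − $82,701 = −$1 applied to largest allocation (Pioneer Plaza): Pioneer Plaza becomes $28,765.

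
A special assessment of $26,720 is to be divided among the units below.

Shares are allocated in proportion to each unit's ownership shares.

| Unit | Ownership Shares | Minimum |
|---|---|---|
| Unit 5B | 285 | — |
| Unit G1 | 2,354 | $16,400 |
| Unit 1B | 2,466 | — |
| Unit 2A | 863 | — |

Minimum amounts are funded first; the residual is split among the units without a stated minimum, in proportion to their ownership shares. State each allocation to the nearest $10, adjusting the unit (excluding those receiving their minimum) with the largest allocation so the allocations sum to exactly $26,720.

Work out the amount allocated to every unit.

Unit 5B: $810 | Unit G1: $16,400 | Unit 1B: $7,050 | Unit 2A: $2,460

Fund the minimums — Unit G1 $16,400. Remaining pool $10,320.
Remaining pool split over remaining ownership shares 3,614: Unit 5B 813.84 → $810; Unit 1B 7,041.82 → $7,040; Unit 2A 2,464.35 → $2,460.
Rounding difference +$10 applied to Unit 1B → $7,050.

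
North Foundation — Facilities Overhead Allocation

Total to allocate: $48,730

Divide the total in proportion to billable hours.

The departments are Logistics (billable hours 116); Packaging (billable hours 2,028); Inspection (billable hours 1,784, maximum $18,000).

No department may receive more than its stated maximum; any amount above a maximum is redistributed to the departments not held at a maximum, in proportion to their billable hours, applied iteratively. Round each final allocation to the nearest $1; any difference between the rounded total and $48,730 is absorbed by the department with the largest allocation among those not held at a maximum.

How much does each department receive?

Combined billable hours = 3,928.
Pro-rata shares before constraints: Logistics 1,439.07; Packaging 25,158.97; Inspection 22,131.96.
Held at cap: Inspection ($18,000); remaining pool $30,730 reallocated over remaining billable hours 2,144.
Shares after redistribution: Logistics 1,662.63 → $1,663; Packaging 29,067.37 → $29,067.

Logistics: $1,663 · Packaging: $29,067 · Inspection: $18,000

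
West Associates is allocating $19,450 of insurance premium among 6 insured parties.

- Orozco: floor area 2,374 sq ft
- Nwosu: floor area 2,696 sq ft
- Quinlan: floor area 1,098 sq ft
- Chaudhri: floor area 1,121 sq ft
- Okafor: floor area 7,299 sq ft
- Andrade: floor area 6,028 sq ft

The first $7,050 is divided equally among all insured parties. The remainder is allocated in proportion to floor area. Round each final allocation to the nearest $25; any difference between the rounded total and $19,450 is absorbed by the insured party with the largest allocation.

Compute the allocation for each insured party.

First tranche $7,050 split equally: $1,175 each.
Remainder $12,400 by floor area (total 20,616): Orozco 1,427.90 → $1,425; Nwosu 1,621.58 → $1,625; Quinlan 660.42 → $650; Chaudhri 674.25 → $675; Okafor 4,390.16 → $4,400; Andrade 3,625.69 → $3,625.
Totals: Orozco $1,175 + $1,425 = $2,600; Nwosu $1,175 + $1,625 = $2,800; Quinlan $1,175 + $650 = $1,825; Chaudhri $1,175 + $675 = $1,850; Okafor $1,175 + $4,400 = $5,575; Andrade $1,175 + $3,625 = $4,800.

Orozco: $2,600 · Nwosu: $2,800 · Quinlan: $1,825 · Chaudhri: $1,850 · Okafor: $5,575 · Andrade: $4,800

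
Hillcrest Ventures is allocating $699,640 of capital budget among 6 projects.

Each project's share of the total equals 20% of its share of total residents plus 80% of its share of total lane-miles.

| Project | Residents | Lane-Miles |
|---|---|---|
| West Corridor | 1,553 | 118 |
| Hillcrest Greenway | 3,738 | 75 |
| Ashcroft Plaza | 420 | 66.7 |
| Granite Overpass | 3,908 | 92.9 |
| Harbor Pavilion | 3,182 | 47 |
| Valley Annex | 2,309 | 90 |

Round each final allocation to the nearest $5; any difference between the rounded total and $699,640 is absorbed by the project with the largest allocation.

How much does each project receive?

West Corridor: $149,280; Hillcrest Greenway: $120,355; Ashcroft Plaza: $80,140; Granite Overpass: $142,395; Harbor Pavilion: $83,200; Valley Annex: $124,270

Totals — residents 15,110, lane-miles 489.6.
Combined weights (20% residents + 80% lane-miles): West Corridor 0.2134; Hillcrest Greenway 0.1720; Ashcroft Plaza 0.1145; Granite Overpass 0.2035; Harbor Pavilion 0.1189; Valley Annex 0.1776.
Pro-rata amounts: West Corridor 149,279.65; Hillcrest Greenway 120,356.40; Ashcroft Plaza 80,141.08; Granite Overpass 142,394.03; Harbor Pavilion 83,197.82; Valley Annex 124,271.01.
At nearest $5: West Corridor $149,280; Hillcrest Greenway $120,355; Ashcroft Plaza $80,140; Granite Overpass $142,395; Harbor Pavilion $83,200; Valley Annex $124,270. Sum = $699,640.
Rounded total matches; no reconciliation needed.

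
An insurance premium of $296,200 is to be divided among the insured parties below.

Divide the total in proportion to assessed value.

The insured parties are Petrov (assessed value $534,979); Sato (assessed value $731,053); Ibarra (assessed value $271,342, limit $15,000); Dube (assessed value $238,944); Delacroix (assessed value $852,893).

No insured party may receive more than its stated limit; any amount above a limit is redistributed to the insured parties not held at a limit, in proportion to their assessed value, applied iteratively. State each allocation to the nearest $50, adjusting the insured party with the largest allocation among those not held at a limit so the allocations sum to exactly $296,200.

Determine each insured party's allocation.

Combined assessed value = 2,629,211.
Unconstrained shares: Petrov 60,269.33; Sato 82,358.51; Ibarra 30,568.68; Dube 26,918.80; Delacroix 96,084.68.
Held at cap: Ibarra ($15,000); remaining pool $281,200 reallocated over remaining assessed value 2,357,869.
Shares after redistribution: Petrov 63,801.72 → $63,800; Sato 87,185.55 → $87,200; Dube 28,496.52 → $28,500; Delacroix 101,716.22 → $101,700.

Petrov: $63,800 | Sato: $87,200 | Ibarra: $15,000 | Dube: $28,500 | Delacroix: $101,700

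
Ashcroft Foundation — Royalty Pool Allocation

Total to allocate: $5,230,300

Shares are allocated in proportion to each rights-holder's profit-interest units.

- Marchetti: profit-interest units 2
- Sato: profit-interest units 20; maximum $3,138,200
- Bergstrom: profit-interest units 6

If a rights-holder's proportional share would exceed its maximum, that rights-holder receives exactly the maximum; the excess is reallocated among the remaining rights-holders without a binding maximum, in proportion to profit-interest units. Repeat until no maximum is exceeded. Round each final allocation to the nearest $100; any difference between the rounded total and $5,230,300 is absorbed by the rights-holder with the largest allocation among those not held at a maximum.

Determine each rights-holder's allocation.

Marchetti: $523,000 | Sato: $3,138,200 | Bergstrom: $1,569,100

Sum of profit-interest units: 28.
Unconstrained shares: Marchetti 373,592.86; Sato 3,735,928.57; Bergstrom 1,120,778.57.
Cap binds for Sato ($3,138,200); balance $2,092,100 reallocated over remaining profit-interest units 8.
Shares after redistribution: Marchetti 523,025.00 → $523,000; Bergstrom 1,569,075.00 → $1,569,100.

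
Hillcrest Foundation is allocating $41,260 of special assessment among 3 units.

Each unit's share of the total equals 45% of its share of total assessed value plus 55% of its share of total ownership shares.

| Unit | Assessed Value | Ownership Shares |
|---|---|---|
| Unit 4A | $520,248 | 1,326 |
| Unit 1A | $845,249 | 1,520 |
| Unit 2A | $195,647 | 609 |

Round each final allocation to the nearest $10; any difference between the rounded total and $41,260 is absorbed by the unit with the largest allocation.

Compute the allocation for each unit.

Unit 4A: $14,900; Unit 1A: $20,030; Unit 2A: $6,330

Totals — assessed value 1,561,144, ownership shares 3,455.
Blended shares (45% assessed value + 55% ownership shares): Unit 4A 0.3610; Unit 1A 0.4856; Unit 2A 0.1533.
Proportional shares: Unit 4A 14,896.80; Unit 1A 20,036.32; Unit 2A 6,326.88.
At nearest $10: Unit 4A $14,900; Unit 1A $20,040; Unit 2A $6,330. Sum = $41,270.
Difference $41,260 − $41,270 = −$10 applied to largest allocation (Unit 1A): Unit 1A becomes $20,030.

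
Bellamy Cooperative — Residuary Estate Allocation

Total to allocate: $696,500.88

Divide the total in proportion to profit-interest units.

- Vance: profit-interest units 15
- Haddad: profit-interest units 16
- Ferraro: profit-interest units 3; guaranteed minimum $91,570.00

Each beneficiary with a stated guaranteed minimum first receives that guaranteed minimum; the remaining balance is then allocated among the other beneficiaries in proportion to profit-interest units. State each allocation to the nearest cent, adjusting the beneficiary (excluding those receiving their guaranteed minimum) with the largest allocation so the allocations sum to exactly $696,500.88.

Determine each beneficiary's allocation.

Vance: $292,708.49 · Haddad: $312,222.39 · Ferraro: $91,570.00

Fund the minimums — Ferraro $91,570.00. Residual $604,930.88.
Residual split over remaining profit-interest units 31: Vance 292,708.4903 → $292,708.49; Haddad 312,222.3897 → $312,222.39.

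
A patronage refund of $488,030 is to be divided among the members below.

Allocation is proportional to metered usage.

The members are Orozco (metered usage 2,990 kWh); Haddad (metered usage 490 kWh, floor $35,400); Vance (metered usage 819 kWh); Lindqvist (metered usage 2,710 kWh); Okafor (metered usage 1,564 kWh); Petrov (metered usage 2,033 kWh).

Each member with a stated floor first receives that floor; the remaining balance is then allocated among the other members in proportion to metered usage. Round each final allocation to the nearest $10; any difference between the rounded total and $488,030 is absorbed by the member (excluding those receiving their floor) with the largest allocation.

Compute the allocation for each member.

Guaranteed amounts: Haddad $35,400. Balance $452,630.
Balance split over remaining metered usage 10,116: Orozco 133,784.47 → $133,780; Vance 36,645.31 → $36,650; Lindqvist 121,256.16 → $121,260; Okafor 69,979.57 → $69,980; Petrov 90,964.49 → $90,960.

Orozco: $133,780 · Haddad: $35,400 · Vance: $36,650 · Lindqvist: $121,260 · Okafor: $69,980 · Petrov: $90,960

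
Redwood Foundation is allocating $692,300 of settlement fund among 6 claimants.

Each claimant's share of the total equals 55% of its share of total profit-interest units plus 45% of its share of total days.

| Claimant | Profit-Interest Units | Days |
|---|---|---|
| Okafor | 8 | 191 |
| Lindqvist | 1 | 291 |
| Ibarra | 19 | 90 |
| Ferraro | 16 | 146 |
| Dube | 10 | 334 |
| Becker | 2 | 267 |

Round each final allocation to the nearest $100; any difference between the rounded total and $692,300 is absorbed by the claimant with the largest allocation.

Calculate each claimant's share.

Okafor: $99,500 · Lindqvist: $75,500 · Ibarra: $150,400 · Ferraro: $143,300 · Dube: $146,900 · Becker: $76,700

Profit-interest units total 56; days total 1,319.
Combined weights (55% profit-interest units + 45% days): Okafor 0.1437; Lindqvist 0.1091; Ibarra 0.2173; Ferraro 0.2070; Dube 0.2122; Becker 0.1107.
Raw shares: Okafor 99,507.35; Lindqvist 75,530.75; Ibarra 150,445.25; Ferraro 143,273.78; Dube 146,881.31; Becker 76,661.56.
At nearest $100: Okafor $99,500; Lindqvist $75,500; Ibarra $150,400; Ferraro $143,300; Dube $146,900; Becker $76,700. Sum = $692,300.
Sum already equals the total — no adjustment.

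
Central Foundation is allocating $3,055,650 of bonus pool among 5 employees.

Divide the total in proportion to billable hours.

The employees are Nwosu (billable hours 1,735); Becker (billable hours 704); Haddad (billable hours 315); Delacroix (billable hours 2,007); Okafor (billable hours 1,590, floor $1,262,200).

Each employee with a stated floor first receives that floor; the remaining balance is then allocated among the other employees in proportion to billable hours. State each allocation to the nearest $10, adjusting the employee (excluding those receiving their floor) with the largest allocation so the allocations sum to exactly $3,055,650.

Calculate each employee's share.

Nwosu: $653,570 · Becker: $265,190 · Haddad: $118,660 · Delacroix: $756,030 · Okafor: $1,262,200

Fund the minimums — Okafor $1,262,200. Residual $1,793,450.
Residual split over remaining billable hours 4,761: Nwosu 653,567.69 → $653,570; Becker 265,194.03 → $265,190; Haddad 118,659.26 → $118,660; Delacroix 756,029.02 → $756,030.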